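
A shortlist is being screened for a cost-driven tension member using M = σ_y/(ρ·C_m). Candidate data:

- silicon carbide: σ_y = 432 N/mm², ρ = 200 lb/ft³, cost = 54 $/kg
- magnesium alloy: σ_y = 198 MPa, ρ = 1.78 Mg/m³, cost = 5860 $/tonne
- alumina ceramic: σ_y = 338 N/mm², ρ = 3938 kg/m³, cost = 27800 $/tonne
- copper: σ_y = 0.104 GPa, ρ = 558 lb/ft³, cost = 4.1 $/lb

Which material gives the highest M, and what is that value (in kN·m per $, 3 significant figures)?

magnesium alloy, M = 19.0 kN·m per $

Normalizing units and computing the index:
  silicon carbide: σ_y = 432.0 MPa, ρ = 3204 kg/m³, cost = 54.00 $/kg
  magnesium alloy: σ_y = 198.0 MPa, ρ = 1780 kg/m³, cost = 5.860 $/kg
  alumina ceramic: σ_y = 338.0 MPa, ρ = 3938 kg/m³, cost = 27.80 $/kg
  copper: σ_y = 104.0 MPa, ρ = 8938 kg/m³, cost = 9.039 $/kg
  magnesium alloy: M = 19.0 kN·m per $
  alumina ceramic: M = 3.09 kN·m per $
  silicon carbide: M = 2.50 kN·m per $
  copper: M = 1.29 kN·m per $
Highest index: magnesium alloy.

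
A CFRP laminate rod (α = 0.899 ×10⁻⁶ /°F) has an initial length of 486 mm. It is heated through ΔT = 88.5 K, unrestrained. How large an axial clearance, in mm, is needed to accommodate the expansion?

0.0696 mm

Convert α: 0.899×10⁻⁶/°F × (9/5) = 1.62×10⁻⁶/K.
ΔL = α·L₀·ΔT = 1.62×10⁻⁶ × 486 mm × 88.50 K = 0.0696 mm.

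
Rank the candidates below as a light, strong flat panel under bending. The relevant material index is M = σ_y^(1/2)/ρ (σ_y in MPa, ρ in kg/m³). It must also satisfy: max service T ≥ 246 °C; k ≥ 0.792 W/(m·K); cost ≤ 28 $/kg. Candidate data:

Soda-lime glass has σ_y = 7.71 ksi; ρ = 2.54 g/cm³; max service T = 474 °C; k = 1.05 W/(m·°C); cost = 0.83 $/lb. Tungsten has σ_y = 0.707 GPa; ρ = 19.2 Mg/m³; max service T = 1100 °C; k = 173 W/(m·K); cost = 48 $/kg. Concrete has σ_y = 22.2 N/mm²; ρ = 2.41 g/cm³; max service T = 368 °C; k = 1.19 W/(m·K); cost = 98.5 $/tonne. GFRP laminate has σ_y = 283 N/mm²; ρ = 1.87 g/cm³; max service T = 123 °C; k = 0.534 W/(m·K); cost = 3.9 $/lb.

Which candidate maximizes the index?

soda-lime glass

Screen on constraints: max service T ≥ 246 °C; k ≥ 0.792 W/(m·K); cost ≤ 28 $/kg. Survivors: soda-lime glass, concrete.
In SI units:
  soda-lime glass: σ_y = 53.16 MPa, ρ = 2540 kg/m³
  concrete: σ_y = 22.20 MPa, ρ = 2410 kg/m³
  soda-lime glass: M = 2.87×10⁻³
  concrete: M = 1.96×10⁻³
Highest index: soda-lime glass.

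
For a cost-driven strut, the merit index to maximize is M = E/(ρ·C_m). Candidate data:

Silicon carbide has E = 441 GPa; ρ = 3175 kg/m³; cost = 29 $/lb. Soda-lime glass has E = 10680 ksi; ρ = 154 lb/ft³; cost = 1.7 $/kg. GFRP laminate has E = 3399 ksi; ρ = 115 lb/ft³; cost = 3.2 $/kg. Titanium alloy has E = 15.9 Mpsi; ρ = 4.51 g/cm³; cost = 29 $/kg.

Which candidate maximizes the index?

soda-lime glass

In SI units:
  silicon carbide: E = 441.0 GPa, ρ = 3175 kg/m³, cost = 63.93 $/kg
  soda-lime glass: E = 73.64 GPa, ρ = 2467 kg/m³, cost = 1.700 $/kg
  GFRP laminate: E = 23.44 GPa, ρ = 1842 kg/m³, cost = 3.200 $/kg
  titanium alloy: E = 109.6 GPa, ρ = 4510 kg/m³, cost = 29.00 $/kg
  soda-lime glass: M = 17.6 MN·m per $
  GFRP laminate: M = 3.98 MN·m per $
  silicon carbide: M = 2.17 MN·m per $
  titanium alloy: M = 0.838 MN·m per $
Soda-lime glass ranks first.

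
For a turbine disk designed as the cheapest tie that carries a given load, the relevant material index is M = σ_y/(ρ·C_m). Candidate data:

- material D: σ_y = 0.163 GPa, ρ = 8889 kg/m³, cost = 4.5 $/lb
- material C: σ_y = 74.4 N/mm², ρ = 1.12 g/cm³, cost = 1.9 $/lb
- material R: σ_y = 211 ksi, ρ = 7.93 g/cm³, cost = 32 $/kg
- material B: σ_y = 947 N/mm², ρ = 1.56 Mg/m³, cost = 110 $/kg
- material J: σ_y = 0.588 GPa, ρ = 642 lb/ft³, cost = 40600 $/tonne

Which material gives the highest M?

Normalizing units and computing the index:
  material D: σ_y = 163.0 MPa, ρ = 8889 kg/m³, cost = 9.921 $/kg
  material C: σ_y = 74.40 MPa, ρ = 1120 kg/m³, cost = 4.189 $/kg
  material R: σ_y = 1455 MPa, ρ = 7930 kg/m³, cost = 32.00 $/kg
  material B: σ_y = 947.0 MPa, ρ = 1560 kg/m³, cost = 110.0 $/kg
  material J: σ_y = 588.0 MPa, ρ = 10280 kg/m³, cost = 40.60 $/kg
  material C: M = 15.9 kN·m per $
  material R: M = 5.73 kN·m per $
  material B: M = 5.52 kN·m per $
  material D: M = 1.85 kN·m per $
  material J: M = 1.41 kN·m per $
Highest index: material C.

material C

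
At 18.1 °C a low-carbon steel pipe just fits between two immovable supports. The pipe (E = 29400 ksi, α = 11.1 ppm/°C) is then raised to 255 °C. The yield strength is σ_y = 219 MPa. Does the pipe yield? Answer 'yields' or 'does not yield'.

E = 29400 ksi = 202.7 GPa.
ΔT = 236.9 K. Constrained thermal stress σ = E·α·ΔT = 202.7×10³ MPa × 11.1×10⁻⁶ × 236.9 = 533 MPa (compressive).
Compare to σ_y = 219 MPa: σ ≥ σ_y, so it yields.

yields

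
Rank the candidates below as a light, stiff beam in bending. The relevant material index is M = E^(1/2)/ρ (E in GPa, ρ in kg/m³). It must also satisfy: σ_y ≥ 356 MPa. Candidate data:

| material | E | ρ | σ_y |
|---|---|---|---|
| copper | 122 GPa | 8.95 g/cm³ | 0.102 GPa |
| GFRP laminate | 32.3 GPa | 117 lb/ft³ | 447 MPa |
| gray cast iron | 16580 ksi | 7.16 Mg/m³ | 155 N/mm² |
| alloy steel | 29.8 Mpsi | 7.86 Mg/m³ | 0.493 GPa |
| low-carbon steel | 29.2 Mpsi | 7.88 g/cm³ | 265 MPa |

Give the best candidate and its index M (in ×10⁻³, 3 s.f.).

GFRP laminate, M = 3.03×10⁻³

Screen on constraints: σ_y ≥ 356 MPa. Survivors: GFRP laminate, alloy steel.
After converting to SI:
  GFRP laminate: E = 32.30 GPa, ρ = 1874 kg/m³
  alloy steel: E = 205.5 GPa, ρ = 7860 kg/m³
  GFRP laminate: M = 3.03×10⁻³
  alloy steel: M = 1.82×10⁻³
Highest index: GFRP laminate.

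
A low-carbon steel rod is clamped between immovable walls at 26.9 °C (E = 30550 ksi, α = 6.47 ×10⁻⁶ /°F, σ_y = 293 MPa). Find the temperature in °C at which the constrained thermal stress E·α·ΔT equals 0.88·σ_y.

132 °C

E = 30550 ksi = 210.6 GPa.
α = 6.47×10⁻⁶/°F × 9/5 = 11.6×10⁻⁶/K.
E·α·ΔT = 257.8 MPa ⇒ ΔT = 257.8 / (210.6×10³ × 11.6×10⁻⁶) = 105.1 K.
T = 26.9 + 105.1 = 132.0 °C.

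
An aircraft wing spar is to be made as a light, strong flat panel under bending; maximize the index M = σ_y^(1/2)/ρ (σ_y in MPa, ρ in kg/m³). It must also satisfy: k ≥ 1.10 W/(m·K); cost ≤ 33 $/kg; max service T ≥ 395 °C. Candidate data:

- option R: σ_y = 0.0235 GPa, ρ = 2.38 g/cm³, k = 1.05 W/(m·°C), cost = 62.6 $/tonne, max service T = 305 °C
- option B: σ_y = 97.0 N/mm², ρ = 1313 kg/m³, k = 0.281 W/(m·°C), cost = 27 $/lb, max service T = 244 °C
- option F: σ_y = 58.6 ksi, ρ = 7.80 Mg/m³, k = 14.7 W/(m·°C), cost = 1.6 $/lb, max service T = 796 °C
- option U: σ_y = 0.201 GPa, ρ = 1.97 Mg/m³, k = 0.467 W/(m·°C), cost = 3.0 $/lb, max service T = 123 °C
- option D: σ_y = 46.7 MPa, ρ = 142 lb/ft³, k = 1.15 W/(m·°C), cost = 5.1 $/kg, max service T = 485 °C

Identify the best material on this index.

Screen on constraints: k ≥ 1.10 W/(m·K); cost ≤ 33 $/kg; max service T ≥ 395 °C. Survivors: option F, option D.
Convert each candidate to consistent units, then evaluate M:
  option F: σ_y = 404.0 MPa, ρ = 7800 kg/m³
  option D: σ_y = 46.70 MPa, ρ = 2275 kg/m³
  option D: M = 3.00×10⁻³
  option F: M = 2.58×10⁻³
Highest index: option D.

option D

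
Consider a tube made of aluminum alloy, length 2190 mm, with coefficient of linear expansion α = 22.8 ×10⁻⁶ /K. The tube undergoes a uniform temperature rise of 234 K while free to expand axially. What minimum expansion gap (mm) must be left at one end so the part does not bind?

ΔL = α·L₀·ΔT = 22.8×10⁻⁶ × 2190 mm × 234.0 K = 11.7 mm.

11.7 mm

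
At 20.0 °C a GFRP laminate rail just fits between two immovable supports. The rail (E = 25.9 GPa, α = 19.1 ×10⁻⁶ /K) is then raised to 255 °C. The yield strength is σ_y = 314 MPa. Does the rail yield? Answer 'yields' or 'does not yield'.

ΔT = 235.0 K. Constrained thermal stress σ = E·α·ΔT = 25.90×10³ MPa × 19.1×10⁻⁶ × 235.0 = 116 MPa (compressive).
Compare to σ_y = 314 MPa: σ < σ_y, so it does not yield.

does not yield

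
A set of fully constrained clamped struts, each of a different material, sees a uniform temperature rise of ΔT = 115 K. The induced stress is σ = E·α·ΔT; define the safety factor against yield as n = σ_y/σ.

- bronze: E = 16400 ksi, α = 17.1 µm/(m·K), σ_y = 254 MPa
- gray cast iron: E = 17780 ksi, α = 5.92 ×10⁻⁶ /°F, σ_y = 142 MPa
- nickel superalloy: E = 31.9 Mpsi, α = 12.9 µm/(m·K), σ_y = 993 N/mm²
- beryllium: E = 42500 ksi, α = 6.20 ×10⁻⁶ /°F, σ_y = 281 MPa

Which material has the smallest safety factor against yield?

In consistent units (E in GPa, α in ×10⁻⁶/K, σ_y in MPa):
  bronze: E = 113.1, α = 17.1, σ_y = 254.0 → σ = 222 MPa, n = 1.14
  gray cast iron: E = 122.6, α = 10.7, σ_y = 142.0 → σ = 150 MPa, n = 0.945
  nickel superalloy: E = 219.9, α = 12.9, σ_y = 993.0 → σ = 326 MPa, n = 3.04
  beryllium: E = 293.0, α = 11.2, σ_y = 281.0 → σ = 376 MPa, n = 0.747
Smallest n: beryllium with n = 0.747.

beryllium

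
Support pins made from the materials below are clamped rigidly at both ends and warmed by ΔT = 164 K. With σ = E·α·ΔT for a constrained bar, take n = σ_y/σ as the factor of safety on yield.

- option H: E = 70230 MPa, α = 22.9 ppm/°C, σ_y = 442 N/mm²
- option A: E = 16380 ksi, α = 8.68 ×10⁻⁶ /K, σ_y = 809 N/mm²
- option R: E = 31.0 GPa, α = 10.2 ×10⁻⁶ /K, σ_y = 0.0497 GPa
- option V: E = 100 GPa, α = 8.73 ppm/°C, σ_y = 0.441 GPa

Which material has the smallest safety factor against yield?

option R

Converting E to GPa, α to ×10⁻⁶/K, σ_y to MPa, then σ and n for each:
  option H: E = 70.23, α = 22.9, σ_y = 442.0 → σ = 264 MPa, n = 1.68
  option A: E = 112.9, α = 8.68, σ_y = 809.0 → σ = 161 MPa, n = 5.03
  option R: E = 31.00, α = 10.2, σ_y = 49.70 → σ = 51.9 MPa, n = 0.958
  option V: E = 100.0, α = 8.73, σ_y = 441.0 → σ = 143 MPa, n = 3.08
Option R has the lowest safety factor, n = 0.958.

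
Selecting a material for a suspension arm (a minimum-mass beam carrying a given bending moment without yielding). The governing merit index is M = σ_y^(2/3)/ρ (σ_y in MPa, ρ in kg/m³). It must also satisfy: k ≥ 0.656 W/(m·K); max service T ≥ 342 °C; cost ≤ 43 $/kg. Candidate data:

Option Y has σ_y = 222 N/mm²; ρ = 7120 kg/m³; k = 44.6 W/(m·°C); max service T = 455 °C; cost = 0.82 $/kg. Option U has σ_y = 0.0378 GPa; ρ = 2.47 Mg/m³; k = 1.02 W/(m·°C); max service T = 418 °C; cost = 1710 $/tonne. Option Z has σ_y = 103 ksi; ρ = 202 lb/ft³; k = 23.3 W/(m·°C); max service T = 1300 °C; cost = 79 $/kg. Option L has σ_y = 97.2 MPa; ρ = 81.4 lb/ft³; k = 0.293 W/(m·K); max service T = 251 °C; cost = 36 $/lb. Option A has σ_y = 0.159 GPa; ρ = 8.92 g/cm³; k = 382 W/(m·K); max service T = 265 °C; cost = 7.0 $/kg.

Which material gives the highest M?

Screen on constraints: k ≥ 0.656 W/(m·K); max service T ≥ 342 °C; cost ≤ 43 $/kg. Survivors: option Y, option U.
Convert each candidate to consistent units, then evaluate M:
  option Y: σ_y = 222.0 MPa, ρ = 7120 kg/m³
  option U: σ_y = 37.80 MPa, ρ = 2470 kg/m³
  option Y: M = 5.15×10⁻³
  option U: M = 4.56×10⁻³
The maximum is for option Y.

option Y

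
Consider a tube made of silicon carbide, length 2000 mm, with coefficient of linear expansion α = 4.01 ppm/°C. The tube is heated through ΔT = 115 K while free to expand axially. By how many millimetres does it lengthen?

ΔL = α·L₀·ΔT = 4.01×10⁻⁶ × 2000 mm × 115.0 K = 0.922 mm.

0.922 mm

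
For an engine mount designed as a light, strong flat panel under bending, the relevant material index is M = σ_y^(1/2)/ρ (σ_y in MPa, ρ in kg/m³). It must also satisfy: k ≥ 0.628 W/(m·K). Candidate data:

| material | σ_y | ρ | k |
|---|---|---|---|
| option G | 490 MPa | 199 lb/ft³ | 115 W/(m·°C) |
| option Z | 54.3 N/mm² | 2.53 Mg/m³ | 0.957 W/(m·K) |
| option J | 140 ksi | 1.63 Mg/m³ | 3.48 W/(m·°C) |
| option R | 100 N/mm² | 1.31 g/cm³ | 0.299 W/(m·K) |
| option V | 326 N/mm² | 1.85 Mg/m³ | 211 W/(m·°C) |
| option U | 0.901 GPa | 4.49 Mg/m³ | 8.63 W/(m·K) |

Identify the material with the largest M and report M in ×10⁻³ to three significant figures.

option J, M = 19.1×10⁻³

Screen on constraints: k ≥ 0.628 W/(m·K). Survivors: option G, option Z, option J, option V, option U.
After converting to SI:
  option G: σ_y = 490.0 MPa, ρ = 3188 kg/m³
  option Z: σ_y = 54.30 MPa, ρ = 2530 kg/m³
  option J: σ_y = 965.3 MPa, ρ = 1630 kg/m³
  option V: σ_y = 326.0 MPa, ρ = 1850 kg/m³
  option U: σ_y = 901.0 MPa, ρ = 4490 kg/m³
  option J: M = 19.1×10⁻³
  option V: M = 9.76×10⁻³
  option G: M = 6.94×10⁻³
  option U: M = 6.69×10⁻³
  option Z: M = 2.91×10⁻³
The maximum is for option J.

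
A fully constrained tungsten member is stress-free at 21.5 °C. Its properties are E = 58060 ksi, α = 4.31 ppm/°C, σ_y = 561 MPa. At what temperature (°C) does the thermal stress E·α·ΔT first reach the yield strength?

E = 58060 ksi = 400.3 GPa.
E·α·ΔT = 561.0 MPa ⇒ ΔT = 561.0 / (400.3×10³ × 4.31×10⁻⁶) = 325.2 K.
T = 21.5 + 325.2 = 346.7 °C.

347 °C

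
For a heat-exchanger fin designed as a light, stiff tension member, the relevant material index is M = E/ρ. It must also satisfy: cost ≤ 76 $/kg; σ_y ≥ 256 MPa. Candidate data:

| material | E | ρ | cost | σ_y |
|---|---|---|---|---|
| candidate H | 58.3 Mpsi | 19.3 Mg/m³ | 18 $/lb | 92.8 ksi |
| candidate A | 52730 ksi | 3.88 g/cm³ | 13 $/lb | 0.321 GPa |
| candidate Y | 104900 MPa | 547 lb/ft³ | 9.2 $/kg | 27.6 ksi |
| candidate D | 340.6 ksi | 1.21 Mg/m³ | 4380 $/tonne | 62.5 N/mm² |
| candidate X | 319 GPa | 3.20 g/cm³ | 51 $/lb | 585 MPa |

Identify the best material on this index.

Screen on constraints: cost ≤ 76 $/kg; σ_y ≥ 256 MPa. Survivors: candidate H, candidate A.
Convert each candidate to consistent units, then evaluate M:
  candidate H: E = 402.0 GPa, ρ = 19300 kg/m³
  candidate A: E = 363.6 GPa, ρ = 3880 kg/m³
  candidate A: M = 93.7 MN·m/kg
  candidate H: M = 20.8 MN·m/kg
The maximum is for candidate A.

candidate A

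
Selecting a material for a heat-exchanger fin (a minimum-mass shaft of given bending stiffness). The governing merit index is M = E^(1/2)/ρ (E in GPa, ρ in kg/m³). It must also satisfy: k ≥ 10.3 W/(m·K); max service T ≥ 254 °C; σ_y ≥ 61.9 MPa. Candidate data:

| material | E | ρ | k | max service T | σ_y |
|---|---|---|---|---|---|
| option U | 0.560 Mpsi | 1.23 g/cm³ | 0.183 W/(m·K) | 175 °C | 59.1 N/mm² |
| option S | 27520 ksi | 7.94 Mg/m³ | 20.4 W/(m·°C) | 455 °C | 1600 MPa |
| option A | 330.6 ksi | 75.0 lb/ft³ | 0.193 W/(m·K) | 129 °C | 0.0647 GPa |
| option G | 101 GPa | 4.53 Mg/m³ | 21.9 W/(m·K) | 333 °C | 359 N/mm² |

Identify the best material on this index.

Screen on constraints: k ≥ 10.3 W/(m·K); max service T ≥ 254 °C; σ_y ≥ 61.9 MPa. Survivors: option S, option G.
In SI units:
  option S: E = 189.7 GPa, ρ = 7940 kg/m³
  option G: E = 101.0 GPa, ρ = 4530 kg/m³
  option G: M = 2.22×10⁻³
  option S: M = 1.73×10⁻³
Option G ranks first.

option G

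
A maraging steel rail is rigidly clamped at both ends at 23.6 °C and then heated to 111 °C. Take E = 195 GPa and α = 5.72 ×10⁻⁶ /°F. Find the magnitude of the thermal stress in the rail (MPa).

α = 5.72×10⁻⁶/°F × 9/5 = 10.3×10⁻⁶/K.
ΔT = 87.40 K. Constrained thermal stress σ = E·α·ΔT = 195.0×10³ MPa × 10.3×10⁻⁶ × 87.40 = 175 MPa (compressive).

175 MPa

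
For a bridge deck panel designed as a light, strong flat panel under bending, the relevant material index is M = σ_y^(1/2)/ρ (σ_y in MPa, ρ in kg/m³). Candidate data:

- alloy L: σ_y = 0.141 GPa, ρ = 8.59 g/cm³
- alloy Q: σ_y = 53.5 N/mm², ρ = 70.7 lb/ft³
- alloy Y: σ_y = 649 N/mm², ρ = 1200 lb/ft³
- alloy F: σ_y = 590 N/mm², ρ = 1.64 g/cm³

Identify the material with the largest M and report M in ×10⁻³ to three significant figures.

Putting every candidate on a common basis:
  alloy L: σ_y = 141.0 MPa, ρ = 8590 kg/m³
  alloy Q: σ_y = 53.50 MPa, ρ = 1133 kg/m³
  alloy Y: σ_y = 649.0 MPa, ρ = 19220 kg/m³
  alloy F: σ_y = 590.0 MPa, ρ = 1640 kg/m³
  alloy F: M = 14.8×10⁻³
  alloy Q: M = 6.46×10⁻³
  alloy L: M = 1.38×10⁻³
  alloy Y: M = 1.33×10⁻³
The maximum is for alloy F.

alloy F, M = 14.8×10⁻³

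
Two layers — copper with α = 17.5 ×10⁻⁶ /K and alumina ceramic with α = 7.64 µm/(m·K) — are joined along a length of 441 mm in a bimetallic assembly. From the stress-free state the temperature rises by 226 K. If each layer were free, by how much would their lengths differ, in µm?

983 µm

Δα = |17.5 − 7.64|×10⁻⁶/K = 9.86×10⁻⁶/K.
ΔL_mismatch = Δα·L·ΔT = 9.86×10⁻⁶ × 441.0 mm × 226.0 K = 983 µm.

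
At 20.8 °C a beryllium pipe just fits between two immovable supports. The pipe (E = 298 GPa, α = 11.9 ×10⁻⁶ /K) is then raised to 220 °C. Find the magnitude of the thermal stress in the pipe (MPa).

ΔT = 199.2 K. Constrained thermal stress σ = E·α·ΔT = 298.0×10³ MPa × 11.9×10⁻⁶ × 199.2 = 706 MPa (compressive).

706 MPa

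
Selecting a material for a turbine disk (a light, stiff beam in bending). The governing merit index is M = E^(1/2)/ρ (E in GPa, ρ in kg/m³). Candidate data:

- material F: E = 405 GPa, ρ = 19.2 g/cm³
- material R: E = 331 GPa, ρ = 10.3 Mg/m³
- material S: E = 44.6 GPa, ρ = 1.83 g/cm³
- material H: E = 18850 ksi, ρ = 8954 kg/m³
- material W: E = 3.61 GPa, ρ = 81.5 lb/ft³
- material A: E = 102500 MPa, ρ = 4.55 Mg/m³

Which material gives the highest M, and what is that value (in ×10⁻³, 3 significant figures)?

material S, M = 3.65×10⁻³

Convert each candidate to consistent units, then evaluate M:
  material F: E = 405.0 GPa, ρ = 19200 kg/m³
  material R: E = 331.0 GPa, ρ = 10300 kg/m³
  material S: E = 44.60 GPa, ρ = 1830 kg/m³
  material H: E = 130.0 GPa, ρ = 8954 kg/m³
  material W: E = 3.610 GPa, ρ = 1306 kg/m³
  material A: E = 102.5 GPa, ρ = 4550 kg/m³
  material S: M = 3.65×10⁻³
  material A: M = 2.23×10⁻³
  material R: M = 1.77×10⁻³
  material W: M = 1.46×10⁻³
  material H: M = 1.27×10⁻³
  material F: M = 1.05×10⁻³
The maximum is for material S.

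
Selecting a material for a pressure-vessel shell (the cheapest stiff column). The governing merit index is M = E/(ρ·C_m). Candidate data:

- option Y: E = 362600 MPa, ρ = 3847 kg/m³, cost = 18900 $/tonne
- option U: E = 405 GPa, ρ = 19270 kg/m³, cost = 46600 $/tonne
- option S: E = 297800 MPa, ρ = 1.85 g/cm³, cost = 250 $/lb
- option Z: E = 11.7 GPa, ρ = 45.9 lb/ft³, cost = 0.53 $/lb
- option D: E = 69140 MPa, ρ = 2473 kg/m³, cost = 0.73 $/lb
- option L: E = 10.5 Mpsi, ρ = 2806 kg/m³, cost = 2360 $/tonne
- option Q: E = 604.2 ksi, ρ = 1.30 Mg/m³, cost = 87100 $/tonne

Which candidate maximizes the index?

option D

After converting to SI:
  option Y: E = 362.6 GPa, ρ = 3847 kg/m³, cost = 18.90 $/kg
  option U: E = 405.0 GPa, ρ = 19270 kg/m³, cost = 46.60 $/kg
  option S: E = 297.8 GPa, ρ = 1850 kg/m³, cost = 551.1 $/kg
  option Z: E = 11.70 GPa, ρ = 735.2 kg/m³, cost = 1.168 $/kg
  option D: E = 69.14 GPa, ρ = 2473 kg/m³, cost = 1.609 $/kg
  option L: E = 72.39 GPa, ρ = 2806 kg/m³, cost = 2.360 $/kg
  option Q: E = 4.166 GPa, ρ = 1300 kg/m³, cost = 87.10 $/kg
  option D: M = 17.4 MN·m per $
  option Z: M = 13.6 MN·m per $
  option L: M = 10.9 MN·m per $
  option Y: M = 4.99 MN·m per $
  option U: M = 0.451 MN·m per $
  option S: M = 0.292 MN·m per $
  option Q: M = 0.0368 MN·m per $
Highest index: option D.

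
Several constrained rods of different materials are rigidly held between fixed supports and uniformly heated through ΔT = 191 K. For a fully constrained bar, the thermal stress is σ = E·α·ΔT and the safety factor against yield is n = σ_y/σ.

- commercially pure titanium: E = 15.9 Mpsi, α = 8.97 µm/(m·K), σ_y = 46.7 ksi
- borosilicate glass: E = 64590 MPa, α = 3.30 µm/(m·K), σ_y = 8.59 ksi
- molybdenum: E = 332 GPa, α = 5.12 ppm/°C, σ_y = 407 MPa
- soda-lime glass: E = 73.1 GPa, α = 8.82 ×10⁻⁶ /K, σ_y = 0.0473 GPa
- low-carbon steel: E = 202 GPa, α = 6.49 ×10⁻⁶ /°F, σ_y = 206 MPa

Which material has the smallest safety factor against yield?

Converting E to GPa, α to ×10⁻⁶/K, σ_y to MPa, then σ and n for each:
  commercially pure titanium: E = 109.6, α = 8.97, σ_y = 322.0 → σ = 188 MPa, n = 1.71
  borosilicate glass: E = 64.59, α = 3.30, σ_y = 59.23 → σ = 40.7 MPa, n = 1.45
  molybdenum: E = 332.0, α = 5.12, σ_y = 407.0 → σ = 325 MPa, n = 1.25
  soda-lime glass: E = 73.10, α = 8.82, σ_y = 47.30 → σ = 123 MPa, n = 0.384
  low-carbon steel: E = 202.0, α = 11.7, σ_y = 206.0 → σ = 451 MPa, n = 0.457
Soda-lime glass has the lowest safety factor, n = 0.384.

soda-lime glass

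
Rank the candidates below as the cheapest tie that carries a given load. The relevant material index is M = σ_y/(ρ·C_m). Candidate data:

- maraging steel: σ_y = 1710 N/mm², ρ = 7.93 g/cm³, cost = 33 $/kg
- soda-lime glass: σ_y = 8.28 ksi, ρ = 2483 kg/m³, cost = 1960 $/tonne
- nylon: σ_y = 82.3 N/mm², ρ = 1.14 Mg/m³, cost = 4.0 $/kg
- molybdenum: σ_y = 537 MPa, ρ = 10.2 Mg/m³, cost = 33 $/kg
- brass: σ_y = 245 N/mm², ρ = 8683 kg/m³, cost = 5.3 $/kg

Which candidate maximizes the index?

nylon

Normalizing units and computing the index:
  maraging steel: σ_y = 1710 MPa, ρ = 7930 kg/m³, cost = 33.00 $/kg
  soda-lime glass: σ_y = 57.09 MPa, ρ = 2483 kg/m³, cost = 1.960 $/kg
  nylon: σ_y = 82.30 MPa, ρ = 1140 kg/m³, cost = 4.000 $/kg
  molybdenum: σ_y = 537.0 MPa, ρ = 10200 kg/m³, cost = 33.00 $/kg
  brass: σ_y = 245.0 MPa, ρ = 8683 kg/m³, cost = 5.300 $/kg
  nylon: M = 18.0 kN·m per $
  soda-lime glass: M = 11.7 kN·m per $
  maraging steel: M = 6.53 kN·m per $
  brass: M = 5.32 kN·m per $
  molybdenum: M = 1.60 kN·m per $
Nylon ranks first.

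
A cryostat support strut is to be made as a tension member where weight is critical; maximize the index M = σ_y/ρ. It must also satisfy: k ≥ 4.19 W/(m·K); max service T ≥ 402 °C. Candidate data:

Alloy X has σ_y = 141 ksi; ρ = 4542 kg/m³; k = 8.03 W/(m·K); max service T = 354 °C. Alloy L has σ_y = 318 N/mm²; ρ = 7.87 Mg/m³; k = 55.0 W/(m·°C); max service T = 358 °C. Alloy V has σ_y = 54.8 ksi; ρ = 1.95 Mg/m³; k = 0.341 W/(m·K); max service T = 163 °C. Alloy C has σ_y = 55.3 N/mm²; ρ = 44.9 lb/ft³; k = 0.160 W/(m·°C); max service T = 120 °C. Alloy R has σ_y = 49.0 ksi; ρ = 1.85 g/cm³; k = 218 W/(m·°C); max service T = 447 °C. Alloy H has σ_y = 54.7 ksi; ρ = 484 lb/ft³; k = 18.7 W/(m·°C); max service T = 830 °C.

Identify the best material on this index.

Screen on constraints: k ≥ 4.19 W/(m·K); max service T ≥ 402 °C. Survivors: alloy R, alloy H.
Normalizing units and computing the index:
  alloy R: σ_y = 337.8 MPa, ρ = 1850 kg/m³
  alloy H: σ_y = 377.1 MPa, ρ = 7753 kg/m³
  alloy R: M = 183 kN·m/kg
  alloy H: M = 48.6 kN·m/kg
The maximum is for alloy R.

alloy R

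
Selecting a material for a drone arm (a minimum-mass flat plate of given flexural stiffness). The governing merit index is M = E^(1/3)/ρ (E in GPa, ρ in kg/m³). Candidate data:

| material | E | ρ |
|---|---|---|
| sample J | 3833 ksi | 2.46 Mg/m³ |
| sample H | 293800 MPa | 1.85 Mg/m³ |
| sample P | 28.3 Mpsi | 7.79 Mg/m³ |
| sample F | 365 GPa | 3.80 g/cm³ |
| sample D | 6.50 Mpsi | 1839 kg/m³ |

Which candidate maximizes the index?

Convert each candidate to consistent units, then evaluate M:
  sample J: E = 26.43 GPa, ρ = 2460 kg/m³
  sample H: E = 293.8 GPa, ρ = 1850 kg/m³
  sample P: E = 195.1 GPa, ρ = 7790 kg/m³
  sample F: E = 365.0 GPa, ρ = 3800 kg/m³
  sample D: E = 44.82 GPa, ρ = 1839 kg/m³
  sample H: M = 3.59×10⁻³
  sample D: M = 1.93×10⁻³
  sample F: M = 1.88×10⁻³
  sample J: M = 1.21×10⁻³
  sample P: M = 0.745×10⁻³
The maximum is for sample H.

sample H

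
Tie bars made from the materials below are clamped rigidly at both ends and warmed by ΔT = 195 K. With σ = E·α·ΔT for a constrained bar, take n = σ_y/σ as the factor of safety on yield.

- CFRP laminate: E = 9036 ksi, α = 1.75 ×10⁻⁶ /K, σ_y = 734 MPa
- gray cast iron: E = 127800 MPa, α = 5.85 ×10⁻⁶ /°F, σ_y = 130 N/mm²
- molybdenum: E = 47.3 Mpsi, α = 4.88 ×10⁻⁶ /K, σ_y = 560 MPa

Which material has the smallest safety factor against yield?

With everything in SI (GPa, ×10⁻⁶/K, MPa):
  CFRP laminate: E = 62.30, α = 1.75, σ_y = 734.0 → σ = 21.3 MPa, n = 34.5
  gray cast iron: E = 127.8, α = 10.5, σ_y = 130.0 → σ = 262 MPa, n = 0.495
  molybdenum: E = 326.1, α = 4.88, σ_y = 560.0 → σ = 310 MPa, n = 1.80
The minimum is gray cast iron at n = 0.495.

gray cast iron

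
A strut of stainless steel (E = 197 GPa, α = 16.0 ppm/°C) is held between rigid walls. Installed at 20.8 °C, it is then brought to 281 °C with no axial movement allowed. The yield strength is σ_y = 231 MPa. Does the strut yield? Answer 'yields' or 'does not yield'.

ΔT = 260.2 K. Constrained thermal stress σ = E·α·ΔT = 197.0×10³ MPa × 16.0×10⁻⁶ × 260.2 = 820 MPa (compressive).
Compare to σ_y = 231 MPa: σ ≥ σ_y, so it yields.

yields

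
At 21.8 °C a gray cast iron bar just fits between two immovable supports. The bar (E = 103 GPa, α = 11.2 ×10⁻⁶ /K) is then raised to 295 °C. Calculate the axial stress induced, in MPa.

ΔT = 273.2 K. Constrained thermal stress σ = E·α·ΔT = 103.0×10³ MPa × 11.2×10⁻⁶ × 273.2 = 315 MPa (compressive).

315 MPa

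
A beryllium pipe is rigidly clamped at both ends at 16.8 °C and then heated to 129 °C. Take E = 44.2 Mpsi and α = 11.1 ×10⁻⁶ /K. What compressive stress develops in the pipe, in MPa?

E = 44.2 Mpsi = 304.7 GPa.
ΔT = 112.2 K. Constrained thermal stress σ = E·α·ΔT = 304.7×10³ MPa × 11.1×10⁻⁶ × 112.2 = 380 MPa (compressive).

380 MPa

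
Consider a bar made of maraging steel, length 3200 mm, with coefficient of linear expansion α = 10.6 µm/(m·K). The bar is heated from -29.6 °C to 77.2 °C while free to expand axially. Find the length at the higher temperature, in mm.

3203.6 mm

ΔT = 77.2 − (-29.6) = 106.8 K.
ΔL = α·L₀·ΔT = 10.6×10⁻⁶ × 3200 mm × 106.8 K = 3.62 mm.
L = L₀ + ΔL = 3200 + 3.62 = 3203.6 mm.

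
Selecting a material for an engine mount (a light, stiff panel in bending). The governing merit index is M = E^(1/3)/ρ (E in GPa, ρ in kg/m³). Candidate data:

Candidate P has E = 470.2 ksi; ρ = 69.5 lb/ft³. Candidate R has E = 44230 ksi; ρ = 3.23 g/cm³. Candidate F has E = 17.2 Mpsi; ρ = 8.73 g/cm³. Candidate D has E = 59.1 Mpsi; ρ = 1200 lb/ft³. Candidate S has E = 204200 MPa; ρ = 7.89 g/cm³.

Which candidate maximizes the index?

Putting every candidate on a common basis:
  candidate P: E = 3.242 GPa, ρ = 1113 kg/m³
  candidate R: E = 305.0 GPa, ρ = 3230 kg/m³
  candidate F: E = 118.6 GPa, ρ = 8730 kg/m³
  candidate D: E = 407.5 GPa, ρ = 19220 kg/m³
  candidate S: E = 204.2 GPa, ρ = 7890 kg/m³
  candidate R: M = 2.08×10⁻³
  candidate P: M = 1.33×10⁻³
  candidate S: M = 0.746×10⁻³
  candidate F: M = 0.563×10⁻³
  candidate D: M = 0.386×10⁻³
Candidate R has the largest M.

candidate R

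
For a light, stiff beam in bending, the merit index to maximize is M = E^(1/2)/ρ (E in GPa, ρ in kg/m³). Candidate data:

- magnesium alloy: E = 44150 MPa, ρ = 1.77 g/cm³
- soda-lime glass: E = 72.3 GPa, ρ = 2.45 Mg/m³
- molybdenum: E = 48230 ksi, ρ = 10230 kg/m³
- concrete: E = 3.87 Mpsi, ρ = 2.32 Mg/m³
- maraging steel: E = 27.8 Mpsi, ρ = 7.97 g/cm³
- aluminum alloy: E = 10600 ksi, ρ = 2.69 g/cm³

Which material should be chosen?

magnesium alloy

After converting to SI:
  magnesium alloy: E = 44.15 GPa, ρ = 1770 kg/m³
  soda-lime glass: E = 72.30 GPa, ρ = 2450 kg/m³
  molybdenum: E = 332.5 GPa, ρ = 10230 kg/m³
  concrete: E = 26.68 GPa, ρ = 2320 kg/m³
  maraging steel: E = 191.7 GPa, ρ = 7970 kg/m³
  aluminum alloy: E = 73.08 GPa, ρ = 2690 kg/m³
  magnesium alloy: M = 3.75×10⁻³
  soda-lime glass: M = 3.47×10⁻³
  aluminum alloy: M = 3.18×10⁻³
  concrete: M = 2.23×10⁻³
  molybdenum: M = 1.78×10⁻³
  maraging steel: M = 1.74×10⁻³
The maximum is for magnesium alloy.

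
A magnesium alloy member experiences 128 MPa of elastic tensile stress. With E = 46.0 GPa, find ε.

ε = σ/E = 128 / 46000 = 2.78×10⁻³.

2.78×10⁻³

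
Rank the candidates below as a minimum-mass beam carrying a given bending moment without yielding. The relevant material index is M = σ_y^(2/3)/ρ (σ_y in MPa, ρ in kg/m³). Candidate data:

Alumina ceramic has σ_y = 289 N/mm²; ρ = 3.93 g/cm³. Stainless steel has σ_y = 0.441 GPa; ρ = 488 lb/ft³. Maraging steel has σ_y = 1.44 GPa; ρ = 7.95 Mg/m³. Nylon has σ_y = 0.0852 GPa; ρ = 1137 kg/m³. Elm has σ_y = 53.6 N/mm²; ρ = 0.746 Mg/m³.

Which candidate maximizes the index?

Normalizing units and computing the index:
  alumina ceramic: σ_y = 289.0 MPa, ρ = 3930 kg/m³
  stainless steel: σ_y = 441.0 MPa, ρ = 7817 kg/m³
  maraging steel: σ_y = 1440 MPa, ρ = 7950 kg/m³
  nylon: σ_y = 85.20 MPa, ρ = 1137 kg/m³
  elm: σ_y = 53.60 MPa, ρ = 746.0 kg/m³
  elm: M = 19.1×10⁻³
  nylon: M = 17.0×10⁻³
  maraging steel: M = 16.0×10⁻³
  alumina ceramic: M = 11.1×10⁻³
  stainless steel: M = 7.41×10⁻³
Elm ranks first.

elm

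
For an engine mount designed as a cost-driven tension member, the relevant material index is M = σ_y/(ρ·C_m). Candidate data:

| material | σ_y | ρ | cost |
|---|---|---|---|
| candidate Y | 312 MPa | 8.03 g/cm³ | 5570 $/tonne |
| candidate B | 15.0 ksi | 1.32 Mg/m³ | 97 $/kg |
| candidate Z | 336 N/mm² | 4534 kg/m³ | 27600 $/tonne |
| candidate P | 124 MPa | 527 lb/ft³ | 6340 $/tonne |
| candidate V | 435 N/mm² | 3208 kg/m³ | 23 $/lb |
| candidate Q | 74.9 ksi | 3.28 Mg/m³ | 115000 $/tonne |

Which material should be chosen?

After converting to SI:
  candidate Y: σ_y = 312.0 MPa, ρ = 8030 kg/m³, cost = 5.570 $/kg
  candidate B: σ_y = 103.4 MPa, ρ = 1320 kg/m³, cost = 97.00 $/kg
  candidate Z: σ_y = 336.0 MPa, ρ = 4534 kg/m³, cost = 27.60 $/kg
  candidate P: σ_y = 124.0 MPa, ρ = 8442 kg/m³, cost = 6.340 $/kg
  candidate V: σ_y = 435.0 MPa, ρ = 3208 kg/m³, cost = 50.71 $/kg
  candidate Q: σ_y = 516.4 MPa, ρ = 3280 kg/m³, cost = 115.0 $/kg
  candidate Y: M = 6.98 kN·m per $
  candidate Z: M = 2.69 kN·m per $
  candidate V: M = 2.67 kN·m per $
  candidate P: M = 2.32 kN·m per $
  candidate Q: M = 1.37 kN·m per $
  candidate B: M = 0.808 kN·m per $
Candidate Y ranks first.

candidate Y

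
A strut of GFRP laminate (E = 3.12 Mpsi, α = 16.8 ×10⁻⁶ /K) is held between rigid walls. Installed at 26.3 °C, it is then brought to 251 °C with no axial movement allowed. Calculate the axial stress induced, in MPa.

E = 3.12 Mpsi = 21.51 GPa.
ΔT = 224.7 K. Constrained thermal stress σ = E·α·ΔT = 21.51×10³ MPa × 16.8×10⁻⁶ × 224.7 = 81.2 MPa (compressive).

81.2 MPa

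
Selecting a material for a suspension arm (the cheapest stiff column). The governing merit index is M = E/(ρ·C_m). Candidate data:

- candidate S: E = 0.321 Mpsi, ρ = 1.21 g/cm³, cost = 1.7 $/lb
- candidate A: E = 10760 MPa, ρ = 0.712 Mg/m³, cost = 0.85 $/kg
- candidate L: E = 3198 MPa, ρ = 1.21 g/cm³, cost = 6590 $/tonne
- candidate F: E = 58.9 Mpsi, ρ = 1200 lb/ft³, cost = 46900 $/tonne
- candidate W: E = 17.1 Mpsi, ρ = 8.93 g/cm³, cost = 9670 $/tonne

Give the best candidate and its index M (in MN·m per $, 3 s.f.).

In SI units:
  candidate S: E = 2.213 GPa, ρ = 1210 kg/m³, cost = 3.748 $/kg
  candidate A: E = 10.76 GPa, ρ = 712.0 kg/m³, cost = 0.8500 $/kg
  candidate L: E = 3.198 GPa, ρ = 1210 kg/m³, cost = 6.590 $/kg
  candidate F: E = 406.1 GPa, ρ = 19220 kg/m³, cost = 46.90 $/kg
  candidate W: E = 117.9 GPa, ρ = 8930 kg/m³, cost = 9.670 $/kg
  candidate A: M = 17.8 MN·m per $
  candidate W: M = 1.37 MN·m per $
  candidate S: M = 0.488 MN·m per $
  candidate F: M = 0.450 MN·m per $
  candidate L: M = 0.401 MN·m per $
Candidate A has the largest M.

candidate A, M = 17.8 MN·m per $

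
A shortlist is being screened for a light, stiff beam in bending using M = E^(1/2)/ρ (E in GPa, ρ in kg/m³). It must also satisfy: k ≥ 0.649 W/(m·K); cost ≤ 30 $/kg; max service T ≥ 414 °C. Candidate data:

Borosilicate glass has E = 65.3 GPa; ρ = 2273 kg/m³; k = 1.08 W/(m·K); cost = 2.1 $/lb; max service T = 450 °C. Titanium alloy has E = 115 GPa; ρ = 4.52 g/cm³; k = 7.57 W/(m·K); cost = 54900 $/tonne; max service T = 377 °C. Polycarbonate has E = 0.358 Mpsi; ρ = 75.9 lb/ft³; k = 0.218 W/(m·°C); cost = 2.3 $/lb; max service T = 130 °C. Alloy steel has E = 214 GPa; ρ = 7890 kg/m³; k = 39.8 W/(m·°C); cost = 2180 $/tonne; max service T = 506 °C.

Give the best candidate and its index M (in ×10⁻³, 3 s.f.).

Screen on constraints: k ≥ 0.649 W/(m·K); cost ≤ 30 $/kg; max service T ≥ 414 °C. Survivors: borosilicate glass, alloy steel.
Normalizing units and computing the index:
  borosilicate glass: E = 65.30 GPa, ρ = 2273 kg/m³
  alloy steel: E = 214.0 GPa, ρ = 7890 kg/m³
  borosilicate glass: M = 3.56×10⁻³
  alloy steel: M = 1.85×10⁻³
The maximum is for borosilicate glass.

borosilicate glass, M = 3.56×10⁻³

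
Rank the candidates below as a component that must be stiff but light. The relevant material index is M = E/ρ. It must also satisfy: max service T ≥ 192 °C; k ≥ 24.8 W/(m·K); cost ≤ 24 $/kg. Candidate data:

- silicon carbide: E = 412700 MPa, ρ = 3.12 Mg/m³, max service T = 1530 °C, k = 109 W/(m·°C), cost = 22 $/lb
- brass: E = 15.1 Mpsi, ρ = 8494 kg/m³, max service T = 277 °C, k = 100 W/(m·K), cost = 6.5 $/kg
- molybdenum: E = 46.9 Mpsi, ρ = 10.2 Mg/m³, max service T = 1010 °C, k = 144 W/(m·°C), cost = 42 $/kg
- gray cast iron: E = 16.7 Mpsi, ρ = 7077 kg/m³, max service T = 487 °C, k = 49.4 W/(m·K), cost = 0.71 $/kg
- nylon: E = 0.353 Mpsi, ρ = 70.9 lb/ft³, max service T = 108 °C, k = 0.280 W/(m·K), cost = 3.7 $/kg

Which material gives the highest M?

Screen on constraints: max service T ≥ 192 °C; k ≥ 24.8 W/(m·K); cost ≤ 24 $/kg. Survivors: brass, gray cast iron.
In SI units:
  brass: E = 104.1 GPa, ρ = 8494 kg/m³
  gray cast iron: E = 115.1 GPa, ρ = 7077 kg/m³
  gray cast iron: M = 16.3 MN·m/kg
  brass: M = 12.3 MN·m/kg
Highest index: gray cast iron.

gray cast iron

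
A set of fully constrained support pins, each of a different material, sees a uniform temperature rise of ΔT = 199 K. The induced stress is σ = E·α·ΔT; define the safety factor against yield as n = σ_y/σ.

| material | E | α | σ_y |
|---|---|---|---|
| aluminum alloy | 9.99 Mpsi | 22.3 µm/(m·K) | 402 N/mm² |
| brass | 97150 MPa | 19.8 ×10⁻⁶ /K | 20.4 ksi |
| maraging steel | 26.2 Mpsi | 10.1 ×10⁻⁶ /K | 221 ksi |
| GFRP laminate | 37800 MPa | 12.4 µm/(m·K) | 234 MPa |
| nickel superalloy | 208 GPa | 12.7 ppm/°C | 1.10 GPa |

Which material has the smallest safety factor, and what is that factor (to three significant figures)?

In consistent units (E in GPa, α in ×10⁻⁶/K, σ_y in MPa):
  aluminum alloy: E = 68.88, α = 22.3, σ_y = 402.0 → σ = 306 MPa, n = 1.32
  brass: E = 97.15, α = 19.8, σ_y = 140.7 → σ = 383 MPa, n = 0.367
  maraging steel: E = 180.6, α = 10.1, σ_y = 1524 → σ = 363 MPa, n = 4.20
  GFRP laminate: E = 37.80, α = 12.4, σ_y = 234.0 → σ = 93.3 MPa, n = 2.51
  nickel superalloy: E = 208.0, α = 12.7, σ_y = 1100 → σ = 526 MPa, n = 2.09
Brass has the lowest safety factor, n = 0.367.

brass, n = 0.367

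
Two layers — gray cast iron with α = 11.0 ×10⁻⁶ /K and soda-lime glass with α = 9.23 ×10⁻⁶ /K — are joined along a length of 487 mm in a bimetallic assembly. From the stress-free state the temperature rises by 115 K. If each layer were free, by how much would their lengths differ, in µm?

99.1 µm

Δα = |11.0 − 9.23|×10⁻⁶/K = 1.77×10⁻⁶/K.
ΔL_mismatch = Δα·L·ΔT = 1.77×10⁻⁶ × 487.0 mm × 115.0 K = 99.1 µm.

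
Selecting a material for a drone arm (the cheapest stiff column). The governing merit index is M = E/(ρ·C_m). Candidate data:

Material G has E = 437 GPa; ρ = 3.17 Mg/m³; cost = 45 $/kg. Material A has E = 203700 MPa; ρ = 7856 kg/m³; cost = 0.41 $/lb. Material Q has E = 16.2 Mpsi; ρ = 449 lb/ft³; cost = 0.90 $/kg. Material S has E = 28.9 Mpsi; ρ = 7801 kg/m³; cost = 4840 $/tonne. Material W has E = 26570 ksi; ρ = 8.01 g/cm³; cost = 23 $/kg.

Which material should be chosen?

After converting to SI:
  material G: E = 437.0 GPa, ρ = 3170 kg/m³, cost = 45.00 $/kg
  material A: E = 203.7 GPa, ρ = 7856 kg/m³, cost = 0.9039 $/kg
  material Q: E = 111.7 GPa, ρ = 7192 kg/m³, cost = 0.9000 $/kg
  material S: E = 199.3 GPa, ρ = 7801 kg/m³, cost = 4.840 $/kg
  material W: E = 183.2 GPa, ρ = 8010 kg/m³, cost = 23.00 $/kg
  material A: M = 28.7 MN·m per $
  material Q: M = 17.3 MN·m per $
  material S: M = 5.28 MN·m per $
  material G: M = 3.06 MN·m per $
  material W: M = 0.994 MN·m per $
The maximum is for material A.

material A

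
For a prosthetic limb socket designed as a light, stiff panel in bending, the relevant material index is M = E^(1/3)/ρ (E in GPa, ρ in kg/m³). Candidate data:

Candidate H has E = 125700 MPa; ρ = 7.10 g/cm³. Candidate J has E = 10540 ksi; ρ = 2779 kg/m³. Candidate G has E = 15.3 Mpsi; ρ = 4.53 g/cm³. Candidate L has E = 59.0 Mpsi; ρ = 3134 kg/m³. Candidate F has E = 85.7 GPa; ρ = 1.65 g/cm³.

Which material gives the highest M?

Convert each candidate to consistent units, then evaluate M:
  candidate H: E = 125.7 GPa, ρ = 7100 kg/m³
  candidate J: E = 72.67 GPa, ρ = 2779 kg/m³
  candidate G: E = 105.5 GPa, ρ = 4530 kg/m³
  candidate L: E = 406.8 GPa, ρ = 3134 kg/m³
  candidate F: E = 85.70 GPa, ρ = 1650 kg/m³
  candidate F: M = 2.67×10⁻³
  candidate L: M = 2.36×10⁻³
  candidate J: M = 1.50×10⁻³
  candidate G: M = 1.04×10⁻³
  candidate H: M = 0.706×10⁻³
Candidate F ranks first.

candidate F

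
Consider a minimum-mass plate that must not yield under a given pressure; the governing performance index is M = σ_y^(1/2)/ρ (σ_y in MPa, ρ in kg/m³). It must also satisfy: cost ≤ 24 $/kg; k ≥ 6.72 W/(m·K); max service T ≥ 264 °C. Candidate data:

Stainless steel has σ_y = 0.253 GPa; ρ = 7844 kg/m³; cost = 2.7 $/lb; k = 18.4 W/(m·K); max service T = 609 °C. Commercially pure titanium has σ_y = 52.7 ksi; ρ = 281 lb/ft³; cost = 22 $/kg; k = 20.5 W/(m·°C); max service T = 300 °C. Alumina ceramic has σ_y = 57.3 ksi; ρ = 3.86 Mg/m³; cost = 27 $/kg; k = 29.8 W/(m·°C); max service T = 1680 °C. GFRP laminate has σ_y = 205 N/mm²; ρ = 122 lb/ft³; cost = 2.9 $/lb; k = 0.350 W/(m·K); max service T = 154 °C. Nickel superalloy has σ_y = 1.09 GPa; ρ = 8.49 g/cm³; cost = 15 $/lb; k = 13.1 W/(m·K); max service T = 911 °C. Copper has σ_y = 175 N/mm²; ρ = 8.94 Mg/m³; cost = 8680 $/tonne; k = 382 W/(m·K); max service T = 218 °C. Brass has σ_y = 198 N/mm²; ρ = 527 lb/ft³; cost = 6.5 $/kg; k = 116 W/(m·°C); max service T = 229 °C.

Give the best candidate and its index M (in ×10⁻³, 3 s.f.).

Screen on constraints: cost ≤ 24 $/kg; k ≥ 6.72 W/(m·K); max service T ≥ 264 °C. Survivors: stainless steel, commercially pure titanium.
After converting to SI:
  stainless steel: σ_y = 253.0 MPa, ρ = 7844 kg/m³
  commercially pure titanium: σ_y = 363.4 MPa, ρ = 4501 kg/m³
  commercially pure titanium: M = 4.23×10⁻³
  stainless steel: M = 2.03×10⁻³
Highest index: commercially pure titanium.

commercially pure titanium, M = 4.23×10⁻³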